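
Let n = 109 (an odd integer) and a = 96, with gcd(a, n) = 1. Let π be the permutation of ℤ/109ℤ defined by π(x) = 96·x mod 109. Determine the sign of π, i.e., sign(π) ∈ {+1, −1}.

-1

Trace 90: π^k(90) = [90, 29, 59, 105, 52, 87, 68] for k=0..6.
Decompose π into cycles: lengths [108, 1] (2 cycles, including the fixed point 0).
n − c = 109 − 2 = 107; sign = (−1)^107 = -1.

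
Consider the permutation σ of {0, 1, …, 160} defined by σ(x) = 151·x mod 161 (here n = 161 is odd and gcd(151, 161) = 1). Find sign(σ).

+1

Start at x=128: 128 → 8 → 81 → 156 → 50 → 144 → 9 → … (one orbit).
Decompose π into cycles: lengths [33, 33, 33, 33, 11, 11, 3, 3, 1] (9 cycles, including the fixed point 0).
With 9 cycles on 161 points, sign = (−1)^{161−9} = +1.
Check: (151/161) = +1 by Zolotarev.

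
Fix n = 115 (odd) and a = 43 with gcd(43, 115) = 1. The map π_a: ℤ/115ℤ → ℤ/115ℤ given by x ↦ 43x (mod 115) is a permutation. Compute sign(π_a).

Start at x=53: 53 → 94 → 17 → 41 → 38 → 24 → 112 → … (one orbit).
The orbit structure of x ↦ 43x mod 115: 5 orbits of sizes [44, 44, 22, 4, 1].
sign(π) = (−1)^{n − #cycles} = (−1)^{115−5} = (−1)^110 = +1.
Via Zolotarev, sign(π_{43}) = (43|115) = +1.

+1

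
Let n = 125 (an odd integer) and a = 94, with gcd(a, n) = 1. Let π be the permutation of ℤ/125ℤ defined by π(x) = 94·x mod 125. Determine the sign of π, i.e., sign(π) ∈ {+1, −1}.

Start at x=14: 14 → 66 → 79 → 51 → 44 → 11 → 34 → … (one orbit).
7 cycles of lengths [50, 50, 10, 10, 2, 2, 1].
n − c = 125 − 7 = 118; sign = (−1)^118 = +1.

+1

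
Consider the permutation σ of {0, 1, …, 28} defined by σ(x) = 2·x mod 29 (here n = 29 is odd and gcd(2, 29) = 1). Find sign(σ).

Trace 2: π^k(2) = [2, 4, 8, 16, 3, 6, 12] for k=0..6.
Decompose π into cycles: lengths [28, 1] (2 cycles, including the fixed point 0).
n − c = 29 − 2 = 27; sign = (−1)^27 = -1.
Zolotarev: (2|29) = -1, matching the cycle-count sign.

-1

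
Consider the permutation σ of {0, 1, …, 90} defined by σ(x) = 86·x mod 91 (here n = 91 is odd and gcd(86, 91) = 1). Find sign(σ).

-1

Orbit of 8 under x↦86x: [8, 51, 18, 1, 86, 25, 57]… (length divides ord_91(86)).
The orbit structure of x ↦ 86x mod 91: 12 orbits of sizes [12, 12, 12, 12, 12, 12, 4, 4, 4, 3, 3, 1].
With 12 cycles on 91 points, sign = (−1)^{91−12} = -1.
Zolotarev: (86|91) = -1, matching the cycle-count sign.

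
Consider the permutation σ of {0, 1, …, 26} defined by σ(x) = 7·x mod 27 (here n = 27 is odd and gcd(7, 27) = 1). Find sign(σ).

+1

Trace 4: π^k(4) = [4, 1, 7, 22, 19, 25, 13] for k=0..6.
Decompose π into cycles: lengths [9, 9, 3, 3, 1, 1, 1] (7 cycles, including the fixed point 0).
7 cycles on 27: each ℓ→(−1)^(ℓ−1), product (−1)^20 = +1.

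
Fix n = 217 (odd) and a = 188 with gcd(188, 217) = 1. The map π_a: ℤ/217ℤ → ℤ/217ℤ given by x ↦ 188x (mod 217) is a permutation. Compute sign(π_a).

Trace 64: π^k(64) = [64, 97, 8, 202, 1, 188, 190] for k=0..6.
28 cycles of lengths [10, 10, 10, 10, 10, 10, 10, 10, 10, 10, 10, 10, 10, 10, 10, 10, 10, 10, 5, 5, 5, 5, 5, 5, 2, 2, 2, 1].
217 − 28 = 189 transpositions; sign(π) = (−1)^189 = -1.
Zolotarev: (188|217) = -1, matching the cycle-count sign.

-1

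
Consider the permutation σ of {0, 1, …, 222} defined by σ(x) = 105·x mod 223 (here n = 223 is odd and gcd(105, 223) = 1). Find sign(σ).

Start at x=120: 120 → 112 → 164 → 49 → 16 → 119 → 7 → … (one orbit).
Cycle lengths of π_105 on ℤ/223ℤ: [37, 37, 37, 37, 37, 37, 1]; 7 cycles in total.
sign(π) = (−1)^{n − #cycles} = (−1)^{223−7} = (−1)^216 = +1.
Check: (105/223) = +1 by Zolotarev.

+1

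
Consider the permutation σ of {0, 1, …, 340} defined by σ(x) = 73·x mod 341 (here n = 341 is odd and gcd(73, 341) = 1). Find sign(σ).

Trace 64: π^k(64) = [64, 239, 56, 337, 49, 167, 256] for k=0..6.
Cycle lengths of π_73 on ℤ/341ℤ: [30, 30, 30, 30, 30, 30, 30, 30, 30, 30, 30, 10, 1]; 13 cycles in total.
sign(π) = (−1)^{n − #cycles} = (−1)^{341−13} = (−1)^328 = +1.

+1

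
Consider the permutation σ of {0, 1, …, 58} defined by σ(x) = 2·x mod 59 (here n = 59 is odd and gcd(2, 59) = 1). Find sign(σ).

Start at x=7: 7 → 14 → 28 → 56 → 53 → 47 → 35 → … (one orbit).
Cycle lengths of π_2 on ℤ/59ℤ: [58, 1]; 2 cycles in total.
sign(π) = (−1)^{n − #cycles} = (−1)^{59−2} = (−1)^57 = -1.
(2|59)_J = -1 (Zolotarev's lemma cross-check).

-1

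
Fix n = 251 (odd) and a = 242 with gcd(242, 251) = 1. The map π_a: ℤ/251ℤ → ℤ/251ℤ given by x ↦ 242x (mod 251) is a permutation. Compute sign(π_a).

-1

Orbit of 133 under x↦242x: [133, 58, 231, 180, 137, 22, 53]… (length divides ord_251(242)).
Decompose π into cycles: lengths [250, 1] (2 cycles, including the fixed point 0).
251 − 2 = 249 transpositions; sign(π) = (−1)^249 = -1.
The Jacobi symbol (242|251) = -1 (Zolotarev) agrees.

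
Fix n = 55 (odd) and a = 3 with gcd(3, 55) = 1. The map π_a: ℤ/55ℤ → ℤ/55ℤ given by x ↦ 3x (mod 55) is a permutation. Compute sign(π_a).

Start at x=4: 4 → 12 → 36 → 53 → 49 → 37 → 1 → … (one orbit).
Decompose π into cycles: lengths [20, 20, 5, 5, 4, 1] (6 cycles, including the fixed point 0).
With 6 cycles on 55 points, sign = (−1)^{55−6} = -1.
Check: (3/55) = -1 by Zolotarev.

-1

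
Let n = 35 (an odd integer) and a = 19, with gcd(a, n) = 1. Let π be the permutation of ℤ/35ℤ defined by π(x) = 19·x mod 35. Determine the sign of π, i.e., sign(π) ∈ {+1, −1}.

Start at x=19: 19 → 11 → 34 → 16 → 24 → 1 → 19 (one orbit).
The orbit structure of x ↦ 19x mod 35: 8 orbits of sizes [6, 6, 6, 6, 6, 2, 2, 1].
Σ(ℓ_i−1) = 35−8 = 27; sign = (−1)^27 = -1.
Via Zolotarev, sign(π_{19}) = (19|35) = -1.

-1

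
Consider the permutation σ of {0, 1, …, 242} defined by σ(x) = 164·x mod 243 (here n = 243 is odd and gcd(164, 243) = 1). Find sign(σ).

Orbit of 215 under x↦164x: [215, 25, 212, 19, 200, 238, 152]… (length divides ord_243(164)).
π_164 has 6 disjoint cycles with lengths [162, 54, 18, 6, 2, 1] on {0,…,242}.
243 − 6 = 237 transpositions; sign(π) = (−1)^237 = -1.
Zolotarev: (164|243) = -1, matching the cycle-count sign.

-1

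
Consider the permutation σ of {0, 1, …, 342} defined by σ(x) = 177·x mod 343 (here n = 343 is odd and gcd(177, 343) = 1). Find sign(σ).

+1

Trace 1: π^k(1) = [1, 177, 116, 295, 79, 263, 246] for k=0..6.
The orbit structure of x ↦ 177x mod 343: 31 orbits of sizes [21, 21, 21, 21, 21, 21, 21, 21, 21, 21, 21, 21, 21, 21, 3, 3, 3, 3, 3, 3, 3, 3, 3, 3, 3, 3, 3, 3, 3, 3, 1].
With 31 cycles on 343 points, sign = (−1)^{343−31} = +1.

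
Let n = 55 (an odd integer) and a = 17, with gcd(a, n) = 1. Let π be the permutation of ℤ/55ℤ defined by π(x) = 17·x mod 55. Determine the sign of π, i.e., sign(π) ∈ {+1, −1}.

+1

Orbit of 32 under x↦17x: [32, 49, 8, 26, 2, 34, 28]… (length divides ord_55(17)).
Cycle lengths of π_17 on ℤ/55ℤ: [20, 20, 10, 4, 1]; 5 cycles in total.
Σ(ℓ_i−1) = 55−5 = 50; sign = (−1)^50 = +1.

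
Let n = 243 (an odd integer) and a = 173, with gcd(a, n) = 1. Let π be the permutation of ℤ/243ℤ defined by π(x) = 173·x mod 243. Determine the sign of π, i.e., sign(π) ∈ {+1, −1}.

Orbit of 83 under x↦173x: [83, 22, 161, 151, 122, 208, 20]… (length divides ord_243(173)).
6 cycles of lengths [162, 54, 18, 6, 2, 1].
With 6 cycles on 243 points, sign = (−1)^{243−6} = -1.

-1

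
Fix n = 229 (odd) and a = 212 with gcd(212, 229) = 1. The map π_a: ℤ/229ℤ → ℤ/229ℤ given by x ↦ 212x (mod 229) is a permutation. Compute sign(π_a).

+1

Trace 43: π^k(43) = [43, 185, 61, 108, 225, 68, 218] for k=0..6.
The orbit structure of x ↦ 212x mod 229: 7 orbits of sizes [38, 38, 38, 38, 38, 38, 1].
229 − 7 = 222 transpositions; sign(π) = (−1)^222 = +1.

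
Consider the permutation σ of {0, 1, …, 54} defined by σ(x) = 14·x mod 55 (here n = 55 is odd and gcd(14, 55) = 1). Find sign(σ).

+1

Start at x=26: 26 → 34 → 36 → 9 → 16 → 4 → 1 → … (one orbit).
Decompose π into cycles: lengths [10, 10, 10, 10, 5, 5, 2, 2, 1] (9 cycles, including the fixed point 0).
With 9 cycles on 55 points, sign = (−1)^{55−9} = +1.
Zolotarev: (14|55) = +1, matching the cycle-count sign.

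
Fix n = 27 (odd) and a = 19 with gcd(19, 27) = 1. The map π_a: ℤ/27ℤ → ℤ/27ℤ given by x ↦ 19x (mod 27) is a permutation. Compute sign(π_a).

Orbit of 10 under x↦19x: [10, 1, 19]… (length divides ord_27(19)).
The orbit structure of x ↦ 19x mod 27: 15 orbits of sizes [3, 3, 3, 3, 3, 3, 1, 1, 1, 1, 1, 1, 1, 1, 1].
15 cycles on 27: each ℓ→(−1)^(ℓ−1), product (−1)^12 = +1.
Zolotarev: (19|27) = +1, matching the cycle-count sign.

+1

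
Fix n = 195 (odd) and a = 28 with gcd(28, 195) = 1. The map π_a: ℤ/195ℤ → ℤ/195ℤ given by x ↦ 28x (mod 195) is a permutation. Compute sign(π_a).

Start at x=49: 49 → 7 → 1 → 28 → 4 → 112 → 16 → … (one orbit).
Cycle type of π: 12×15 + 4×3 + 1×3; total 21 cycles.
195 − 21 = 174 transpositions; sign(π) = (−1)^174 = +1.

+1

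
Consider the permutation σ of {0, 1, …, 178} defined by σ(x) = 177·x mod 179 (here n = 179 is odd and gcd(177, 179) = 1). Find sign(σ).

+1

Orbit of 106 under x↦177x: [106, 146, 66, 47, 85, 9, 161]… (length divides ord_179(177)).
The orbit structure of x ↦ 177x mod 179: 3 orbits of sizes [89, 89, 1].
sign(π) = (−1)^{n − #cycles} = (−1)^{179−3} = (−1)^176 = +1.
(177|179)_J = +1 (Zolotarev's lemma cross-check).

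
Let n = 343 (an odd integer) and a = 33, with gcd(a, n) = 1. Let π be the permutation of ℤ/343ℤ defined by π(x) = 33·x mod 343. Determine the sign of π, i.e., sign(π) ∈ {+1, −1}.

-1

Start at x=135: 135 → 339 → 211 → 103 → 312 → 6 → 198 → … (one orbit).
Cycle type of π: 294 + 42 + 6 + 1; total 4 cycles.
343 − 4 = 339 transpositions; sign(π) = (−1)^339 = -1.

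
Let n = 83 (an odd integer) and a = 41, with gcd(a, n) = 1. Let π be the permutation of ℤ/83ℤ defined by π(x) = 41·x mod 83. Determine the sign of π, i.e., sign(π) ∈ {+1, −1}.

Trace 75: π^k(75) = [75, 4, 81, 1, 41, 21, 31] for k=0..6.
Cycle lengths of π_41 on ℤ/83ℤ: [41, 41, 1]; 3 cycles in total.
3 cycles on 83: each ℓ→(−1)^(ℓ−1), product (−1)^80 = +1.

+1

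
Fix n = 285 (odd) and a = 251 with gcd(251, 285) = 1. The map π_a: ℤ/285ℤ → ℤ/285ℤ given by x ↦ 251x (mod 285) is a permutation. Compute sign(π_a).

Trace 16: π^k(16) = [16, 26, 256, 131, 106, 101, 271] for k=0..6.
Decompose π into cycles: lengths [18, 18, 18, 18, 18, 18, 18, 18, 18, 18, 9, 9, 9, 9, 9, 9, 9, 9, 9, 9, 2, 2, 2, 2, 2, 1, 1, 1, 1, 1] (30 cycles, including the fixed point 0).
With 30 cycles on 285 points, sign = (−1)^{285−30} = -1.
Zolotarev: (251|285) = -1, matching the cycle-count sign.

-1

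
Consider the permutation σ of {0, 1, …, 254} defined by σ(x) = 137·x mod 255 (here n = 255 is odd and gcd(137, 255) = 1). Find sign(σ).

Start at x=1: 1 → 137 → 154 → 188 → 1 (one orbit).
Decompose π into cycles: lengths [4, 4, 4, 4, 4, 4, 4, 4, 4, 4, 4, 4, 4, 4, 4, 4, 4, 4, 4, 4, 4, 4, 4, 4, 4, 4, 4, 4, 4, 4, 4, 4, 4, 4, 4, 4, 4, 4, 4, 4, 4, 4, 4, 4, 4, 4, 4, 4, 4, 4, 4, 2, 2, 2, 2, 2, 2, 2, 2, 2, 2, 2, 2, 2, 2, 2, 2, 2, 1, 1, 1, 1, 1, 1, 1, 1, 1, 1, 1, 1, 1, 1, 1, 1, 1] (85 cycles, including the fixed point 0).
n − c = 255 − 85 = 170; sign = (−1)^170 = +1.
Zolotarev: (137|255) = +1, matching the cycle-count sign.

+1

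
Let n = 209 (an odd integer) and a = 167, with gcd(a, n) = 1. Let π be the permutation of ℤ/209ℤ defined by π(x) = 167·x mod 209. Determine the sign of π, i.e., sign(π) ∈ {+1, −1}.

+1

Start at x=107: 107 → 104 → 21 → 163 → 51 → 157 → 94 → … (one orbit).
Decompose π into cycles: lengths [90, 90, 18, 10, 1] (5 cycles, including the fixed point 0).
Σ(ℓ_i−1) = 209−5 = 204; sign = (−1)^204 = +1.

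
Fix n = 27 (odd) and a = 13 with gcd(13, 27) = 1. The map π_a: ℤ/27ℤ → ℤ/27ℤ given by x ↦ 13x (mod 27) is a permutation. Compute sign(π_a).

Trace 7: π^k(7) = [7, 10, 22, 16, 19, 4, 25] for k=0..6.
Cycle lengths of π_13 on ℤ/27ℤ: [9, 9, 3, 3, 1, 1, 1]; 7 cycles in total.
7 cycles on 27: each ℓ→(−1)^(ℓ−1), product (−1)^20 = +1.
(13|27)_J = +1 (Zolotarev's lemma cross-check).

+1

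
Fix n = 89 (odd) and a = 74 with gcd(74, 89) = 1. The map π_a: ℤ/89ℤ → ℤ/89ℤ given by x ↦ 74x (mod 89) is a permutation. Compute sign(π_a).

Start at x=6: 6 → 88 → 15 → 42 → 82 → 16 → 27 → … (one orbit).
The orbit structure of x ↦ 74x mod 89: 2 orbits of sizes [88, 1].
With 2 cycles on 89 points, sign = (−1)^{89−2} = -1.
Check: (74/89) = -1 by Zolotarev.

-1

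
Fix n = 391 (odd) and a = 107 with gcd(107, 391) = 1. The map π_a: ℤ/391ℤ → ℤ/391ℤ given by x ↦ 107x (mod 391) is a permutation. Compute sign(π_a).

Orbit of 283 under x↦107x: [283, 174, 241, 372, 313, 256, 22]… (length divides ord_391(107)).
Cycle type of π: 176×2 + 22 + 16 + 1; total 5 cycles.
With 5 cycles on 391 points, sign = (−1)^{391−5} = +1.

+1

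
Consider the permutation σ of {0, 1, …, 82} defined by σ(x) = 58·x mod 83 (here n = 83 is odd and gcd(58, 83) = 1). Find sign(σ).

-1

Trace 54: π^k(54) = [54, 61, 52, 28, 47, 70, 76] for k=0..6.
π_58 has 2 disjoint cycles with lengths [82, 1] on {0,…,82}.
n − c = 83 − 2 = 81; sign = (−1)^81 = -1.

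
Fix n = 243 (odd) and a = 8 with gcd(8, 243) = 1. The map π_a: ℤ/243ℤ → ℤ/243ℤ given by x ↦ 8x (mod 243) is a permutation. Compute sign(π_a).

-1

Start at x=89: 89 → 226 → 107 → 127 → 44 → 109 → 143 → … (one orbit).
Decompose π into cycles: lengths [54, 54, 54, 18, 18, 18, 6, 6, 6, 2, 2, 2, 2, 1] (14 cycles, including the fixed point 0).
n − c = 243 − 14 = 229; sign = (−1)^229 = -1.
Check: (8/243) = -1 by Zolotarev.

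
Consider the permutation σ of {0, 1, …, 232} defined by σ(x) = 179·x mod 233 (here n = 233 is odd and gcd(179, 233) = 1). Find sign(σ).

Start at x=133: 133 → 41 → 116 → 27 → 173 → 211 → 23 → … (one orbit).
Decompose π into cycles: lengths [232, 1] (2 cycles, including the fixed point 0).
233 − 2 = 231 transpositions; sign(π) = (−1)^231 = -1.
Zolotarev: (179|233) = -1, matching the cycle-count sign.

-1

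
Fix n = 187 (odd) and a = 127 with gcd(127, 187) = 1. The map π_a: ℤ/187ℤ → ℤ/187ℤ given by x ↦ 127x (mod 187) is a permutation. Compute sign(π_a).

Orbit of 135 under x↦127x: [135, 128, 174, 32, 137, 8, 81]… (length divides ord_187(127)).
The orbit structure of x ↦ 127x mod 187: 8 orbits of sizes [40, 40, 40, 40, 10, 8, 8, 1].
Σ(ℓ_i−1) = 187−8 = 179; sign = (−1)^179 = -1.

-1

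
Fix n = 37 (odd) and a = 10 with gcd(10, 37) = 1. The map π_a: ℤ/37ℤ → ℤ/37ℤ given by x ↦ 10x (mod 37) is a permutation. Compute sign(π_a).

Orbit of 10 under x↦10x: [10, 26, 1]… (length divides ord_37(10)).
Cycle lengths of π_10 on ℤ/37ℤ: [3, 3, 3, 3, 3, 3, 3, 3, 3, 3, 3, 3, 1]; 13 cycles in total.
With 13 cycles on 37 points, sign = (−1)^{37−13} = +1.

+1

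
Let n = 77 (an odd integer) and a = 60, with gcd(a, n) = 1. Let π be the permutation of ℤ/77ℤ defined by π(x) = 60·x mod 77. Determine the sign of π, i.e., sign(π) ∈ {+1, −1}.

+1

Trace 71: π^k(71) = [71, 25, 37, 64, 67, 16, 36] for k=0..6.
9 cycles of lengths [15, 15, 15, 15, 5, 5, 3, 3, 1].
With 9 cycles on 77 points, sign = (−1)^{77−9} = +1.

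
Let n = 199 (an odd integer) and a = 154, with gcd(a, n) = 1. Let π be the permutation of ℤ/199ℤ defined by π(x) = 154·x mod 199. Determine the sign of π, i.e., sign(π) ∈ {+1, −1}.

Orbit of 82 under x↦154x: [82, 91, 84, 1, 154, 35, 17]… (length divides ord_199(154)).
2 cycles of lengths [198, 1].
199 − 2 = 197 transpositions; sign(π) = (−1)^197 = -1.

-1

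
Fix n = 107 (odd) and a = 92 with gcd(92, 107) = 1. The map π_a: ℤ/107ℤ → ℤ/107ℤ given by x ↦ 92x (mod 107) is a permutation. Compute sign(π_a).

Orbit of 62 under x↦92x: [62, 33, 40, 42, 12, 34, 25]… (length divides ord_107(92)).
Decompose π into cycles: lengths [53, 53, 1] (3 cycles, including the fixed point 0).
With 3 cycles on 107 points, sign = (−1)^{107−3} = +1.

+1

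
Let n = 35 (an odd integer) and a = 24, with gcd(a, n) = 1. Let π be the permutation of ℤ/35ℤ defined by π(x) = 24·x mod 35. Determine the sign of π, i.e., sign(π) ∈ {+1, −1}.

-1

Trace 34: π^k(34) = [34, 11, 19, 1, 24, 16] for k=0..5.
Decompose π into cycles: lengths [6, 6, 6, 6, 6, 2, 2, 1] (8 cycles, including the fixed point 0).
n − c = 35 − 8 = 27; sign = (−1)^27 = -1.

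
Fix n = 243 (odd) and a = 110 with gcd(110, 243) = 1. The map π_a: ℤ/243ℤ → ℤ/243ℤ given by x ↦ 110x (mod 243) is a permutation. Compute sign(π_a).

Trace 8: π^k(8) = [8, 151, 86, 226, 74, 121, 188] for k=0..6.
Cycle type of π: 162 + 54 + 18 + 6 + 2 + 1; total 6 cycles.
Σ(ℓ_i−1) = 243−6 = 237; sign = (−1)^237 = -1.
Via Zolotarev, sign(π_{110}) = (110|243) = -1.

-1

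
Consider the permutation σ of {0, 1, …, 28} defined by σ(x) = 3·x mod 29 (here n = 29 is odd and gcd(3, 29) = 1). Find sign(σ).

Start at x=5: 5 → 15 → 16 → 19 → 28 → 26 → 20 → … (one orbit).
π_3 has 2 disjoint cycles with lengths [28, 1] on {0,…,28}.
With 2 cycles on 29 points, sign = (−1)^{29−2} = -1.
The Jacobi symbol (3|29) = -1 (Zolotarev) agrees.

-1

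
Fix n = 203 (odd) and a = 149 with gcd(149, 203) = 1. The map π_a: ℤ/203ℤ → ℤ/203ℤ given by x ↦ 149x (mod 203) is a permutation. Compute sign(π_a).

Orbit of 100 under x↦149x: [100, 81, 92, 107, 109, 1, 149]… (length divides ord_203(149)).
9 cycles of lengths [42, 42, 42, 42, 14, 14, 3, 3, 1].
203 − 9 = 194 transpositions; sign(π) = (−1)^194 = +1.
(149|203)_J = +1 (Zolotarev's lemma cross-check).

+1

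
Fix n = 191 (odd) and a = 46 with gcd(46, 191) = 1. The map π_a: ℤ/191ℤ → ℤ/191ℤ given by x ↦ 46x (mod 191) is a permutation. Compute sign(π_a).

+1

Orbit of 97 under x↦46x: [97, 69, 118, 80, 51, 54, 1]… (length divides ord_191(46)).
The orbit structure of x ↦ 46x mod 191: 3 orbits of sizes [95, 95, 1].
Σ(ℓ_i−1) = 191−3 = 188; sign = (−1)^188 = +1.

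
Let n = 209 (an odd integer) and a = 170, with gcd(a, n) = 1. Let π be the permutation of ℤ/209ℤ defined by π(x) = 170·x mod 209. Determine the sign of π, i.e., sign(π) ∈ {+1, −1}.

Orbit of 37 under x↦170x: [37, 20, 56, 115, 113, 191, 75]… (length divides ord_209(170)).
π_170 has 30 disjoint cycles with lengths [10, 10, 10, 10, 10, 10, 10, 10, 10, 10, 10, 10, 10, 10, 10, 10, 10, 10, 5, 5, 2, 2, 2, 2, 2, 2, 2, 2, 2, 1] on {0,…,208}.
sign(π) = (−1)^{n − #cycles} = (−1)^{209−30} = (−1)^179 = -1.
Via Zolotarev, sign(π_{170}) = (170|209) = -1.

-1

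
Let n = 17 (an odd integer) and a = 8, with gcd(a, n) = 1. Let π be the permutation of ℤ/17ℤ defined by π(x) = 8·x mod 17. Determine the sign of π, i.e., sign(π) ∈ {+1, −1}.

Orbit of 4 under x↦8x: [4, 15, 1, 8, 13, 2, 16]… (length divides ord_17(8)).
Cycle type of π: 8×2 + 1; total 3 cycles.
sign(π) = (−1)^{n − #cycles} = (−1)^{17−3} = (−1)^14 = +1.
Via Zolotarev, sign(π_{8}) = (8|17) = +1.

+1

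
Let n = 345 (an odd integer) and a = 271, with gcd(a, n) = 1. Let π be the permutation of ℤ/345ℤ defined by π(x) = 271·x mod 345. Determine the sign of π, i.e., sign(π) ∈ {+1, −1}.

Orbit of 16 under x↦271x: [16, 196, 331, 1, 271, 301, 151]… (length divides ord_345(271)).
π_271 has 45 disjoint cycles with lengths [11, 11, 11, 11, 11, 11, 11, 11, 11, 11, 11, 11, 11, 11, 11, 11, 11, 11, 11, 11, 11, 11, 11, 11, 11, 11, 11, 11, 11, 11, 1, 1, 1, 1, 1, 1, 1, 1, 1, 1, 1, 1, 1, 1, 1] on {0,…,344}.
Σ(ℓ_i−1) = 345−45 = 300; sign = (−1)^300 = +1.
Via Zolotarev, sign(π_{271}) = (271|345) = +1.

+1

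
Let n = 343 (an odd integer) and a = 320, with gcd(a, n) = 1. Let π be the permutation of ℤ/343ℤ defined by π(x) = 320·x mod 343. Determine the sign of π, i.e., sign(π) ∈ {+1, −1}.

Trace 78: π^k(78) = [78, 264, 102, 55, 107, 283, 8] for k=0..6.
Cycle lengths of π_320 on ℤ/343ℤ: [294, 42, 6, 1]; 4 cycles in total.
343 − 4 = 339 transpositions; sign(π) = (−1)^339 = -1.

-1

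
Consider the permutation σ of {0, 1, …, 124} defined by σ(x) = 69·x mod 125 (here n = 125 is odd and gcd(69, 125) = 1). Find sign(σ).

Orbit of 39 under x↦69x: [39, 66, 54, 101, 94, 111, 34]… (length divides ord_125(69)).
Cycle lengths of π_69 on ℤ/125ℤ: [50, 50, 10, 10, 2, 2, 1]; 7 cycles in total.
Σ(ℓ_i−1) = 125−7 = 118; sign = (−1)^118 = +1.
(69|125)_J = +1 (Zolotarev's lemma cross-check).

+1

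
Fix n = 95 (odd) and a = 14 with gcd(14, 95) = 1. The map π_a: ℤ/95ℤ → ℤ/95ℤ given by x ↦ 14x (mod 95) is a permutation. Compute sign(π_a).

-1

Trace 6: π^k(6) = [6, 84, 36, 29, 26, 79, 61] for k=0..6.
Cycle lengths of π_14 on ℤ/95ℤ: [18, 18, 18, 18, 18, 2, 2, 1]; 8 cycles in total.
Σ(ℓ_i−1) = 95−8 = 87; sign = (−1)^87 = -1.
Zolotarev: (14|95) = -1, matching the cycle-count sign.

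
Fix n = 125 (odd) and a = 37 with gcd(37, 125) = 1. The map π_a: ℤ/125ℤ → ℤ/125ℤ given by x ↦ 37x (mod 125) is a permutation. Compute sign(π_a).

Orbit of 27 under x↦37x: [27, 124, 88, 6, 97, 89, 43]… (length divides ord_125(37)).
π_37 has 4 disjoint cycles with lengths [100, 20, 4, 1] on {0,…,124}.
n − c = 125 − 4 = 121; sign = (−1)^121 = -1.
The Jacobi symbol (37|125) = -1 (Zolotarev) agrees.

-1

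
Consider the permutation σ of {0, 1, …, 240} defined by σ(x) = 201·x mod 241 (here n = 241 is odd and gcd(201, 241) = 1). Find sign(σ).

Orbit of 216 under x↦201x: [216, 36, 6, 1, 201, 154, 106]… (length divides ord_241(201)).
Cycle type of π: 20×12 + 1; total 13 cycles.
n − c = 241 − 13 = 228; sign = (−1)^228 = +1.

+1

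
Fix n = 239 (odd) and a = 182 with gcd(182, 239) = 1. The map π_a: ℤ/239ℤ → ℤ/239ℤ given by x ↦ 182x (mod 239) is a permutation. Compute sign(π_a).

Trace 133: π^k(133) = [133, 67, 5, 193, 232, 160, 201] for k=0..6.
3 cycles of lengths [119, 119, 1].
239 − 3 = 236 transpositions; sign(π) = (−1)^236 = +1.
Via Zolotarev, sign(π_{182}) = (182|239) = +1.

+1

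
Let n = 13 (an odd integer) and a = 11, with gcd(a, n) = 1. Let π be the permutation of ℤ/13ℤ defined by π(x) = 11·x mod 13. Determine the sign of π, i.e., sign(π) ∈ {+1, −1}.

-1

Start at x=11: 11 → 4 → 5 → 3 → 7 → 12 → 2 → … (one orbit).
The orbit structure of x ↦ 11x mod 13: 2 orbits of sizes [12, 1].
n − c = 13 − 2 = 11; sign = (−1)^11 = -1.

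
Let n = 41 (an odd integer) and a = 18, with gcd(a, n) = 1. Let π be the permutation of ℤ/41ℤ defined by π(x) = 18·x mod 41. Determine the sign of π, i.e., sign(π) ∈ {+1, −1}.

Trace 16: π^k(16) = [16, 1, 18, 37, 10] for k=0..4.
9 cycles of lengths [5, 5, 5, 5, 5, 5, 5, 5, 1].
sign(π) = (−1)^{n − #cycles} = (−1)^{41−9} = (−1)^32 = +1.

+1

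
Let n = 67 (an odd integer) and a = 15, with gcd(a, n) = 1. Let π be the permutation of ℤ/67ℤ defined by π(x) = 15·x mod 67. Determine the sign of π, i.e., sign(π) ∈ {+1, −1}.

+1

Trace 59: π^k(59) = [59, 14, 9, 1, 15, 24, 25] for k=0..6.
π_15 has 7 disjoint cycles with lengths [11, 11, 11, 11, 11, 11, 1] on {0,…,66}.
With 7 cycles on 67 points, sign = (−1)^{67−7} = +1.
Check: (15/67) = +1 by Zolotarev.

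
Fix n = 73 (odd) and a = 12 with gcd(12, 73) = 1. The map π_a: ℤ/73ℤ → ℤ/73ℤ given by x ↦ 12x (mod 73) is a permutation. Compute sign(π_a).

+1

Orbit of 70 under x↦12x: [70, 37, 6, 72, 61, 2, 24]… (length divides ord_73(12)).
π_12 has 3 disjoint cycles with lengths [36, 36, 1] on {0,…,72}.
sign(π) = (−1)^{n − #cycles} = (−1)^{73−3} = (−1)^70 = +1.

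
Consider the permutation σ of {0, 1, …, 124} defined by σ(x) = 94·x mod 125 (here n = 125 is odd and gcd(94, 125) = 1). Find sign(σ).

+1

Orbit of 64 under x↦94x: [64, 16, 4, 1, 94, 86, 84]… (length divides ord_125(94)).
The orbit structure of x ↦ 94x mod 125: 7 orbits of sizes [50, 50, 10, 10, 2, 2, 1].
Σ(ℓ_i−1) = 125−7 = 118; sign = (−1)^118 = +1.
Zolotarev: (94|125) = +1, matching the cycle-count sign.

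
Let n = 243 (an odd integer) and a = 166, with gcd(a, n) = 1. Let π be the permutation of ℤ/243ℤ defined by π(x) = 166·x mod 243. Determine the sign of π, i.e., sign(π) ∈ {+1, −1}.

Start at x=202: 202 → 241 → 154 → 49 → 115 → 136 → 220 → … (one orbit).
Cycle lengths of π_166 on ℤ/243ℤ: [81, 81, 27, 27, 9, 9, 3, 3, 1, 1, 1]; 11 cycles in total.
n − c = 243 − 11 = 232; sign = (−1)^232 = +1.
The Jacobi symbol (166|243) = +1 (Zolotarev) agrees.

+1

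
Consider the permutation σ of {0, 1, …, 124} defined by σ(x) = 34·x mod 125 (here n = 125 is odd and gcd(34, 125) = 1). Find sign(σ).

+1

Orbit of 11 under x↦34x: [11, 124, 91, 94, 71, 39, 76]… (length divides ord_125(34)).
π_34 has 7 disjoint cycles with lengths [50, 50, 10, 10, 2, 2, 1] on {0,…,124}.
7 cycles on 125: each ℓ→(−1)^(ℓ−1), product (−1)^118 = +1.
Via Zolotarev, sign(π_{34}) = (34|125) = +1.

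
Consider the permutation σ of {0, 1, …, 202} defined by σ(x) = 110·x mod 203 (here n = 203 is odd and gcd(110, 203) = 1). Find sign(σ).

Trace 136: π^k(136) = [136, 141, 82, 88, 139, 65, 45] for k=0..6.
The orbit structure of x ↦ 110x mod 203: 10 orbits of sizes [42, 42, 42, 42, 7, 7, 7, 7, 6, 1].
n − c = 203 − 10 = 193; sign = (−1)^193 = -1.

-1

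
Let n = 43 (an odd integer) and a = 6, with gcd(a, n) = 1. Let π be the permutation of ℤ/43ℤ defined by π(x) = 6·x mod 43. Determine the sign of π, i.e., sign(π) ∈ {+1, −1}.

Trace 36: π^k(36) = [36, 1, 6] for k=0..2.
Decompose π into cycles: lengths [3, 3, 3, 3, 3, 3, 3, 3, 3, 3, 3, 3, 3, 3, 1] (15 cycles, including the fixed point 0).
n − c = 43 − 15 = 28; sign = (−1)^28 = +1.

+1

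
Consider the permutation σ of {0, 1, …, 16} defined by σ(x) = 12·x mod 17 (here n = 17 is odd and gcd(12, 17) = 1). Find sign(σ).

-1

Trace 7: π^k(7) = [7, 16, 5, 9, 6, 4, 14] for k=0..6.
The orbit structure of x ↦ 12x mod 17: 2 orbits of sizes [16, 1].
Σ(ℓ_i−1) = 17−2 = 15; sign = (−1)^15 = -1.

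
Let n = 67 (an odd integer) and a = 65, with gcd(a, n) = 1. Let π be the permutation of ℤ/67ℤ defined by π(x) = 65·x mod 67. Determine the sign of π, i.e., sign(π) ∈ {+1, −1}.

Start at x=60: 60 → 14 → 39 → 56 → 22 → 23 → 21 → … (one orbit).
Decompose π into cycles: lengths [33, 33, 1] (3 cycles, including the fixed point 0).
With 3 cycles on 67 points, sign = (−1)^{67−3} = +1.
(65|67)_J = +1 (Zolotarev's lemma cross-check).

+1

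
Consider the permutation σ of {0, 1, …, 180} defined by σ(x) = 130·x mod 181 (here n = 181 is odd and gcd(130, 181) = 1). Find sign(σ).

-1

Start at x=48: 48 → 86 → 139 → 151 → 82 → 162 → 64 → … (one orbit).
4 cycles of lengths [60, 60, 60, 1].
Σ(ℓ_i−1) = 181−4 = 177; sign = (−1)^177 = -1.
Check: (130/181) = -1 by Zolotarev.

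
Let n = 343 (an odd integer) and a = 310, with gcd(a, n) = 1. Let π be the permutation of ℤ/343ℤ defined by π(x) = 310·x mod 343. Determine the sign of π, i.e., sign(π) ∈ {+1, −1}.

+1

Trace 170: π^k(170) = [170, 221, 253, 226, 88, 183, 135] for k=0..6.
Decompose π into cycles: lengths [147, 147, 21, 21, 3, 3, 1] (7 cycles, including the fixed point 0).
Σ(ℓ_i−1) = 343−7 = 336; sign = (−1)^336 = +1.
The Jacobi symbol (310|343) = +1 (Zolotarev) agrees.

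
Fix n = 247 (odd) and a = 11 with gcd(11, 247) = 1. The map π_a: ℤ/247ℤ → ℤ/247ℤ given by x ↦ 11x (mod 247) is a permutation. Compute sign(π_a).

-1

Trace 68: π^k(68) = [68, 7, 77, 106, 178, 229, 49] for k=0..6.
Cycle type of π: 12×19 + 3×6 + 1; total 26 cycles.
n − c = 247 − 26 = 221; sign = (−1)^221 = -1.
Zolotarev: (11|247) = -1, matching the cycle-count sign.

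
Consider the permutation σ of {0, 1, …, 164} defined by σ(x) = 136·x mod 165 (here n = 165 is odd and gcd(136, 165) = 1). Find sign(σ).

+1

Start at x=16: 16 → 31 → 91 → 1 → 136 → 16 (one orbit).
π_136 has 45 disjoint cycles with lengths [5, 5, 5, 5, 5, 5, 5, 5, 5, 5, 5, 5, 5, 5, 5, 5, 5, 5, 5, 5, 5, 5, 5, 5, 5, 5, 5, 5, 5, 5, 1, 1, 1, 1, 1, 1, 1, 1, 1, 1, 1, 1, 1, 1, 1] on {0,…,164}.
sign(π) = (−1)^{n − #cycles} = (−1)^{165−45} = (−1)^120 = +1.
The Jacobi symbol (136|165) = +1 (Zolotarev) agrees.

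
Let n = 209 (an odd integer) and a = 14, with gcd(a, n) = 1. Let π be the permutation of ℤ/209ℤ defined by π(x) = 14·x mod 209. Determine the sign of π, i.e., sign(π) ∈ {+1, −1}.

Orbit of 5 under x↦14x: [5, 70, 144, 135, 9, 126, 92]… (length divides ord_209(14)).
Cycle type of π: 90×2 + 18 + 5×2 + 1; total 6 cycles.
209 − 6 = 203 transpositions; sign(π) = (−1)^203 = -1.
Via Zolotarev, sign(π_{14}) = (14|209) = -1.

-1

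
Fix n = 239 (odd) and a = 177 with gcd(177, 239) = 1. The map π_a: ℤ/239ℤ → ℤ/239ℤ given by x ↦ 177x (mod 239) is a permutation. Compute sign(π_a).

Start at x=86: 86 → 165 → 47 → 193 → 223 → 36 → 158 → … (one orbit).
2 cycles of lengths [238, 1].
239 − 2 = 237 transpositions; sign(π) = (−1)^237 = -1.
(177|239)_J = -1 (Zolotarev's lemma cross-check).

-1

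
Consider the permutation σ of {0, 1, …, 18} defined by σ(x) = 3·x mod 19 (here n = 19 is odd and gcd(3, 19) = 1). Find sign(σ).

-1

Orbit of 10 under x↦3x: [10, 11, 14, 4, 12, 17, 13]… (length divides ord_19(3)).
Cycle type of π: 18 + 1; total 2 cycles.
With 2 cycles on 19 points, sign = (−1)^{19−2} = -1.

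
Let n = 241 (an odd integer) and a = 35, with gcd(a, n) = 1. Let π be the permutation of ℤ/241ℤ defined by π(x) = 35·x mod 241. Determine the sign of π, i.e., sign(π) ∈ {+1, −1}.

-1

Start at x=161: 161 → 92 → 87 → 153 → 53 → 168 → 96 → … (one orbit).
The orbit structure of x ↦ 35x mod 241: 2 orbits of sizes [240, 1].
n − c = 241 − 2 = 239; sign = (−1)^239 = -1.
(35|241)_J = -1 (Zolotarev's lemma cross-check).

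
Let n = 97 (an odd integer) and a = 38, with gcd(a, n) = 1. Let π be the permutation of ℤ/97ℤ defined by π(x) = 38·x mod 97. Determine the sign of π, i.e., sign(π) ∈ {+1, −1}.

Orbit of 60 under x↦38x: [60, 49, 19, 43, 82, 12, 68]… (length divides ord_97(38)).
Cycle lengths of π_38 on ℤ/97ℤ: [96, 1]; 2 cycles in total.
2 cycles on 97: each ℓ→(−1)^(ℓ−1), product (−1)^95 = -1.
(38|97)_J = -1 (Zolotarev's lemma cross-check).

-1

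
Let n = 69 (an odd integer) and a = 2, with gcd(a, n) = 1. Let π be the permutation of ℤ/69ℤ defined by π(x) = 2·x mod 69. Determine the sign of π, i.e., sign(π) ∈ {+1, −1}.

-1

Trace 25: π^k(25) = [25, 50, 31, 62, 55, 41, 13] for k=0..6.
Cycle type of π: 22×2 + 11×2 + 2 + 1; total 6 cycles.
With 6 cycles on 69 points, sign = (−1)^{69−6} = -1.
The Jacobi symbol (2|69) = -1 (Zolotarev) agrees.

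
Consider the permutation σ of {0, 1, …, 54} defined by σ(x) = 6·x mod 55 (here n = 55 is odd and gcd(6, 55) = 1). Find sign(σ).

-1

Orbit of 36 under x↦6x: [36, 51, 31, 21, 16, 41, 26]… (length divides ord_55(6)).
10 cycles of lengths [10, 10, 10, 10, 10, 1, 1, 1, 1, 1].
sign(π) = (−1)^{n − #cycles} = (−1)^{55−10} = (−1)^45 = -1.
Check: (6/55) = -1 by Zolotarev.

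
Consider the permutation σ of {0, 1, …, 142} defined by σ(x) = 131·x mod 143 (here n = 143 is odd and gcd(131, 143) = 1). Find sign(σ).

Start at x=1: 1 → 131 → 1 (one orbit).
Cycle type of π: 2×65 + 1×13; total 78 cycles.
sign(π) = (−1)^{n − #cycles} = (−1)^{143−78} = (−1)^65 = -1.
(131|143)_J = -1 (Zolotarev's lemma cross-check).

-1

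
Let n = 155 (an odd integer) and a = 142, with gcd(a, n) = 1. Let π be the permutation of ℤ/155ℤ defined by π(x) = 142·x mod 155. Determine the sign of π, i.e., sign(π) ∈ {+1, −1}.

Orbit of 8 under x↦142x: [8, 51, 112, 94, 18, 76, 97]… (length divides ord_155(142)).
Cycle lengths of π_142 on ℤ/155ℤ: [60, 60, 15, 15, 4, 1]; 6 cycles in total.
sign(π) = (−1)^{n − #cycles} = (−1)^{155−6} = (−1)^149 = -1.
The Jacobi symbol (142|155) = -1 (Zolotarev) agrees.

-1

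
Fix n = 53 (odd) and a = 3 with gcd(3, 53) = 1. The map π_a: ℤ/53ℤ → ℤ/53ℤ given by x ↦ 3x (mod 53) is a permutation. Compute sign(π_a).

Start at x=13: 13 → 39 → 11 → 33 → 46 → 32 → 43 → … (one orbit).
Cycle lengths of π_3 on ℤ/53ℤ: [52, 1]; 2 cycles in total.
sign(π) = (−1)^{n − #cycles} = (−1)^{53−2} = (−1)^51 = -1.
(3|53)_J = -1 (Zolotarev's lemma cross-check).

-1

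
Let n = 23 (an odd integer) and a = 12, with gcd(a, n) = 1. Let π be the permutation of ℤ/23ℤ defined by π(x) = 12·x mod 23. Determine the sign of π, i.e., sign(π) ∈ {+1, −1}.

+1

Start at x=3: 3 → 13 → 18 → 9 → 16 → 8 → 4 → … (one orbit).
The orbit structure of x ↦ 12x mod 23: 3 orbits of sizes [11, 11, 1].
23 − 3 = 20 transpositions; sign(π) = (−1)^20 = +1.
Via Zolotarev, sign(π_{12}) = (12|23) = +1.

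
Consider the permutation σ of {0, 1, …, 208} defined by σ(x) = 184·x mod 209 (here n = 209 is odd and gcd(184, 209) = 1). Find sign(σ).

+1

Trace 20: π^k(20) = [20, 127, 169, 164, 80, 90, 49] for k=0..6.
5 cycles of lengths [90, 90, 18, 10, 1].
5 cycles on 209: each ℓ→(−1)^(ℓ−1), product (−1)^204 = +1.
Zolotarev: (184|209) = +1, matching the cycle-count sign.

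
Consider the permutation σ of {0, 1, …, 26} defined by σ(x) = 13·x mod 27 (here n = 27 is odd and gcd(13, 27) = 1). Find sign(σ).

+1

Trace 22: π^k(22) = [22, 16, 19, 4, 25, 1, 13] for k=0..6.
π_13 has 7 disjoint cycles with lengths [9, 9, 3, 3, 1, 1, 1] on {0,…,26}.
Σ(ℓ_i−1) = 27−7 = 20; sign = (−1)^20 = +1.
The Jacobi symbol (13|27) = +1 (Zolotarev) agrees.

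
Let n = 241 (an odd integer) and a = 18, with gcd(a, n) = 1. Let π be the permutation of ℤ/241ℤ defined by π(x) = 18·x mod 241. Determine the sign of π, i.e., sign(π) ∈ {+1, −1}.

Orbit of 108 under x↦18x: [108, 16, 47, 123, 45, 87, 120]… (length divides ord_241(18)).
π_18 has 3 disjoint cycles with lengths [120, 120, 1] on {0,…,240}.
241 − 3 = 238 transpositions; sign(π) = (−1)^238 = +1.
Zolotarev: (18|241) = +1, matching the cycle-count sign.

+1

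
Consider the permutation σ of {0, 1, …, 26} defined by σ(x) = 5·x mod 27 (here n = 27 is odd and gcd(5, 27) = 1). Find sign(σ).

Orbit of 4 under x↦5x: [4, 20, 19, 14, 16, 26, 22]… (length divides ord_27(5)).
π_5 has 4 disjoint cycles with lengths [18, 6, 2, 1] on {0,…,26}.
With 4 cycles on 27 points, sign = (−1)^{27−4} = -1.
Check: (5/27) = -1 by Zolotarev.

-1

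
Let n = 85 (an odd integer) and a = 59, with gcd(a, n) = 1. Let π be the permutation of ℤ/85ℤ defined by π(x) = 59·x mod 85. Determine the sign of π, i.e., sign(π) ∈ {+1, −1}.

+1

Orbit of 16 under x↦59x: [16, 9, 21, 49, 1, 59, 81]… (length divides ord_85(59)).
Cycle type of π: 8×10 + 2×2 + 1; total 13 cycles.
85 − 13 = 72 transpositions; sign(π) = (−1)^72 = +1.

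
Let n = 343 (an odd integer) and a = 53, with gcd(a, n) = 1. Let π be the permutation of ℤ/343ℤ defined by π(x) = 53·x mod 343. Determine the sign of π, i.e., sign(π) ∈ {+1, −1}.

+1

Start at x=148: 148 → 298 → 16 → 162 → 11 → 240 → 29 → … (one orbit).
7 cycles of lengths [147, 147, 21, 21, 3, 3, 1].
7 cycles on 343: each ℓ→(−1)^(ℓ−1), product (−1)^336 = +1.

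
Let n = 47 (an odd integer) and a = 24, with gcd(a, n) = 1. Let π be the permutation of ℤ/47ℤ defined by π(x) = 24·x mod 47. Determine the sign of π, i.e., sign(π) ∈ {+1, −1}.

Trace 37: π^k(37) = [37, 42, 21, 34, 17, 32, 16] for k=0..6.
Decompose π into cycles: lengths [23, 23, 1] (3 cycles, including the fixed point 0).
n − c = 47 − 3 = 44; sign = (−1)^44 = +1.
(24|47)_J = +1 (Zolotarev's lemma cross-check).

+1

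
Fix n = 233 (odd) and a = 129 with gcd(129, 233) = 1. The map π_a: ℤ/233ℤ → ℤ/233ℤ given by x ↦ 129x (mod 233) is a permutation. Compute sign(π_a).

Orbit of 121 under x↦129x: [121, 231, 208, 37, 113, 131, 123]… (length divides ord_233(129)).
3 cycles of lengths [116, 116, 1].
Σ(ℓ_i−1) = 233−3 = 230; sign = (−1)^230 = +1.
Via Zolotarev, sign(π_{129}) = (129|233) = +1.

+1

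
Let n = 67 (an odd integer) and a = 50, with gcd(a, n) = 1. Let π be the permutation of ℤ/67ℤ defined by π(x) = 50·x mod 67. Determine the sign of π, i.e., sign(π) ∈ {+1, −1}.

-1

Trace 58: π^k(58) = [58, 19, 12, 64, 51, 4, 66] for k=0..6.
Cycle type of π: 66 + 1; total 2 cycles.
sign(π) = (−1)^{n − #cycles} = (−1)^{67−2} = (−1)^65 = -1.
(50|67)_J = -1 (Zolotarev's lemma cross-check).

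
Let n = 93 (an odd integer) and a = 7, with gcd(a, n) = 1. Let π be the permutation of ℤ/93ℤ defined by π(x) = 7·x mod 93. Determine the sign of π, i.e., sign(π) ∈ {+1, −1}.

+1

Trace 10: π^k(10) = [10, 70, 25, 82, 16, 19, 40] for k=0..6.
9 cycles of lengths [15, 15, 15, 15, 15, 15, 1, 1, 1].
9 cycles on 93: each ℓ→(−1)^(ℓ−1), product (−1)^84 = +1.
Via Zolotarev, sign(π_{7}) = (7|93) = +1.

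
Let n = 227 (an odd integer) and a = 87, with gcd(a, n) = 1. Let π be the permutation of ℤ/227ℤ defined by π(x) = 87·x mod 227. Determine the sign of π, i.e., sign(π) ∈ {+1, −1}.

Orbit of 120 under x↦87x: [120, 225, 53, 71, 48, 90, 112]… (length divides ord_227(87)).
π_87 has 3 disjoint cycles with lengths [113, 113, 1] on {0,…,226}.
3 cycles on 227: each ℓ→(−1)^(ℓ−1), product (−1)^224 = +1.
The Jacobi symbol (87|227) = +1 (Zolotarev) agrees.

+1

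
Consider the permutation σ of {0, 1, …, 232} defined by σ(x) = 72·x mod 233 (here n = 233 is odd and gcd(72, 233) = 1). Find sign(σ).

Orbit of 66 under x↦72x: [66, 92, 100, 210, 208, 64, 181]… (length divides ord_233(72)).
3 cycles of lengths [116, 116, 1].
Σ(ℓ_i−1) = 233−3 = 230; sign = (−1)^230 = +1.
Zolotarev: (72|233) = +1, matching the cycle-count sign.

+1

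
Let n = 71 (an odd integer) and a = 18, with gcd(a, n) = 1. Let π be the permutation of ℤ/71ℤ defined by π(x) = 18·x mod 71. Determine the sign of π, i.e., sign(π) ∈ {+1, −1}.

Start at x=16: 16 → 4 → 1 → 18 → 40 → 10 → 38 → … (one orbit).
3 cycles of lengths [35, 35, 1].
n − c = 71 − 3 = 68; sign = (−1)^68 = +1.
Zolotarev: (18|71) = +1, matching the cycle-count sign.

+1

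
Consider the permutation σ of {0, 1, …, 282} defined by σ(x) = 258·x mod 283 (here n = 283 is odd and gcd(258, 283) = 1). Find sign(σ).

Orbit of 253 under x↦258x: [253, 184, 211, 102, 280, 75, 106]… (length divides ord_283(258)).
Cycle lengths of π_258 on ℤ/283ℤ: [282, 1]; 2 cycles in total.
With 2 cycles on 283 points, sign = (−1)^{283−2} = -1.

-1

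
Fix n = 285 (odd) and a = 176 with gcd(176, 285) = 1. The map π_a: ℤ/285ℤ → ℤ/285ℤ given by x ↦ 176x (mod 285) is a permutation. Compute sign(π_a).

Orbit of 176 under x↦176x: [176, 196, 11, 226, 161, 121, 206]… (length divides ord_285(176)).
π_176 has 30 disjoint cycles with lengths [18, 18, 18, 18, 18, 18, 18, 18, 18, 18, 9, 9, 9, 9, 9, 9, 9, 9, 9, 9, 2, 2, 2, 2, 2, 1, 1, 1, 1, 1] on {0,…,284}.
sign(π) = (−1)^{n − #cycles} = (−1)^{285−30} = (−1)^255 = -1.

-1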